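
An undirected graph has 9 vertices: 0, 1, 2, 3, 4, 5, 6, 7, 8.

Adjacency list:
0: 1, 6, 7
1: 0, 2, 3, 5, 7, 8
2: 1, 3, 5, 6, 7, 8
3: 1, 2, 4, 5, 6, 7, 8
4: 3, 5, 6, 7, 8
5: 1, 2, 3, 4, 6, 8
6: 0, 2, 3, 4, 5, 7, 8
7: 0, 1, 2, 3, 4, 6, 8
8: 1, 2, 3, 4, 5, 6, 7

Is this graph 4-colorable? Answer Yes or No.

No

1, 2, 3, 5, 8 form a clique, so at least 5 colors are needed.
So 4 colors are not enough.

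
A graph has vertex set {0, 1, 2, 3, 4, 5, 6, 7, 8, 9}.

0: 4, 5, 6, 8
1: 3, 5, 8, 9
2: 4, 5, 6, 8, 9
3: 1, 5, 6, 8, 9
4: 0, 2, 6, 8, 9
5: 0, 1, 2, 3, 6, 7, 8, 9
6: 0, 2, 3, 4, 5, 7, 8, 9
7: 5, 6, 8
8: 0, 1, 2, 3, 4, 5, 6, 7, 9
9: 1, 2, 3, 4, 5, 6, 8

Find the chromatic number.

5

2, 4, 6, 8, 9 are mutually adjacent (a clique of size 5), so at least 5 colors are needed.
5 colors suffice: color red → {8}; color blue → {4, 5}; color green → {1, 6}; color yellow → {0, 7, 9}; color purple → {2, 3}. No two adjacent vertices share a color.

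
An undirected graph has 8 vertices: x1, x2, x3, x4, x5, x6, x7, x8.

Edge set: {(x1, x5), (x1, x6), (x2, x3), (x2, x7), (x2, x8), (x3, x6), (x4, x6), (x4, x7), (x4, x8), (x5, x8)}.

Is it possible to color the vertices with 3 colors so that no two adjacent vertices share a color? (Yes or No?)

The chromatic number is 3. The cycle x2-x3-x6-x4-x8-x2 has odd length 5, so it cannot be 2-colored; at least 3 colors are needed.
One proper 3-coloring: x1=G, x2=B, x3=G, x4=B, x5=B, x6=R, x7=R, x8=R.
That is already a proper 3-coloring.

Yes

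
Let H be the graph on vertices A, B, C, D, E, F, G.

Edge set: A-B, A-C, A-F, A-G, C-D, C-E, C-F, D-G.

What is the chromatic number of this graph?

3

A, C, F are pairwise adjacent, so at least 3 colors are needed.
3 colors suffice: A=2, B=1, C=1, D=2, E=2, F=3, G=1. Each edge has distinct colors on its endpoints.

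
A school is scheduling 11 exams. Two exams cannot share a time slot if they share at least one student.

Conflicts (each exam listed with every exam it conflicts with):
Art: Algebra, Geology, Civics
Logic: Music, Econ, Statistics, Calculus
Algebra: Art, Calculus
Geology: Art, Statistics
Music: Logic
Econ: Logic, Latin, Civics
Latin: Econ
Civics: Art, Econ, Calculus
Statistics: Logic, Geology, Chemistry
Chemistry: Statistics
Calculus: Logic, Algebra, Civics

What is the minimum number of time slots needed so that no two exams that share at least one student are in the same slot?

Econ and Latin conflict, so at least 2 time slots are needed.
A valid assignment using 2 time slots: Art=2, Logic=1, Algebra=1, Geology=1, Music=2, Econ=2, Latin=1, Civics=1, Statistics=2, Chemistry=1, Calculus=2. Each listed conflict is separated.

2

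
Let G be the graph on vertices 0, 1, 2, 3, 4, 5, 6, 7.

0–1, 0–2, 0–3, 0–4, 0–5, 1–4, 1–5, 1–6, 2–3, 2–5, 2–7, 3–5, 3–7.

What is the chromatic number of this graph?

0, 2, 3, 5 are mutually adjacent (a clique of size 4), so at least 4 colors are needed.
4 colors suffice: color a → {0, 6, 7}; color b → {1, 3}; color c → {2, 4}; color d → {5}. Every edge joins two different colors.

4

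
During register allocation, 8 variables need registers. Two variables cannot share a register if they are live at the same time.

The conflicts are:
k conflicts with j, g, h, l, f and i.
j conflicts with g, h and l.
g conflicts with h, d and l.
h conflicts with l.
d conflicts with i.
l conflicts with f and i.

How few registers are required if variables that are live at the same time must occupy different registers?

k, j, g, h, l all conflict with each other, so at least 5 registers are needed.
5 registers suffice: register 1 → {k, d}; register 2 → {l}; register 3 → {g, f, i}; register 4 → {j}; register 5 → {h}. Every pair that conflicts lands in different registers.

5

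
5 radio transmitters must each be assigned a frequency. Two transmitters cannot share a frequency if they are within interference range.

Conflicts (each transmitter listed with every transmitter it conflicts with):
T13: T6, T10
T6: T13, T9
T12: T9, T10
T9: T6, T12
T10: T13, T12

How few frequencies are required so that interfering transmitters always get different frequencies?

3

The cycle T10-T12-T9-T6-T13-T10 has odd length 5, so it cannot be 2-colored; at least 3 frequencies are needed.
A valid assignment using 3 frequencies: T13=1, T6=2, T12=2, T9=1, T10=3. Every pair that conflicts lands in different frequencies.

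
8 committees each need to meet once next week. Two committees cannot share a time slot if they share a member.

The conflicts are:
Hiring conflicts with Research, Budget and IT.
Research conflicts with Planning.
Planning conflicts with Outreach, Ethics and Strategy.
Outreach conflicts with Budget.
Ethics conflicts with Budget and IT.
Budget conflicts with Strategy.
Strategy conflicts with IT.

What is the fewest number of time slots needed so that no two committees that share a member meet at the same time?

3

The cycle Hiring-Budget-Strategy-Planning-Research-Hiring has odd length 5, so it cannot be 2-colored; at least 3 time slots are needed.
A valid assignment using 3 time slots: Hiring=2, Research=3, Planning=1, Outreach=2, Ethics=2, Budget=1, Strategy=2, IT=1. No two conflicting committees share a time slot.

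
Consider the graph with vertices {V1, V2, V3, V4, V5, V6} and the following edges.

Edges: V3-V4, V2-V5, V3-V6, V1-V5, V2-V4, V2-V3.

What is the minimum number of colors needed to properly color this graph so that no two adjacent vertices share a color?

3

V2, V3, V4 are mutually adjacent, so at least 3 colors are needed.
One proper 3-coloring: V1=2, V2=2, V3=1, V4=3, V5=1, V6=2. Each edge has distinct colors on its endpoints.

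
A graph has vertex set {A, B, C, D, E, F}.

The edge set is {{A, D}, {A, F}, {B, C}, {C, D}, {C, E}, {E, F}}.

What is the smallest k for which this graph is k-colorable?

3

The cycle F-A-D-C-E-F has odd length 5, so it cannot be 2-colored; at least 3 colors are needed.
A valid assignment using 3 colors: A=1, B=2, C=1, D=2, E=3, F=2. Every edge joins two different colors.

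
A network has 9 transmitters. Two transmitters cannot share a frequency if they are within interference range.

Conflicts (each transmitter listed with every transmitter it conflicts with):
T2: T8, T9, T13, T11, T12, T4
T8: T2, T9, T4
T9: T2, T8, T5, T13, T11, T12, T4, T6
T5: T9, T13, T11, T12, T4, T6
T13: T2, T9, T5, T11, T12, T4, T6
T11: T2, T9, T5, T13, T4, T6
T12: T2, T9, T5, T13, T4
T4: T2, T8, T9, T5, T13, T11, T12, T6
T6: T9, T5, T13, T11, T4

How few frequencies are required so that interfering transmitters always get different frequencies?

6

T9, T5, T13, T11, T4, T6 pairwise conflict, so at least 6 frequencies are needed.
6 frequencies suffice: frequency 1 → {T9}; frequency 2 → {T4}; frequency 3 → {T8, T13}; frequency 4 → {T11, T12}; frequency 5 → {T2, T5}; frequency 6 → {T6}. No two conflicting transmitters share a frequency.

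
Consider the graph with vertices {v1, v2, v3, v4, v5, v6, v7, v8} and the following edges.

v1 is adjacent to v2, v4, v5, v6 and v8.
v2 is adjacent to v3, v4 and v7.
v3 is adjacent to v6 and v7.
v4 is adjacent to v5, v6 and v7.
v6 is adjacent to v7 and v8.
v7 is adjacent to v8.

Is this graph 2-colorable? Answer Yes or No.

No

v1, v4, v5 are mutually adjacent, so at least 3 colors are needed.
So 2 colors are not enough.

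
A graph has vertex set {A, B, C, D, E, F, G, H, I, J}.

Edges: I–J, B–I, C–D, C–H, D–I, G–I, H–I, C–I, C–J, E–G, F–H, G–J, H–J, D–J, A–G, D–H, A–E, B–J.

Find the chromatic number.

C, D, H, I, J form a clique, so at least 5 colors are needed.
5 colors suffice: color 1 → {E, F, I}; color 2 → {A, J}; color 3 → {B, G, H}; color 4 → {C}; color 5 → {D}. Each edge has distinct colors on its endpoints.

5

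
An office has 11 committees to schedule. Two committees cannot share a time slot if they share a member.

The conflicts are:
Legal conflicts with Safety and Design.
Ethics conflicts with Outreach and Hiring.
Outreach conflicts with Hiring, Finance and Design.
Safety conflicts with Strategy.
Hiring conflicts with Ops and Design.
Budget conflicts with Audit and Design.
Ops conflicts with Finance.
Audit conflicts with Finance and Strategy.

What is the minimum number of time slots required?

Ethics, Outreach, Hiring all conflict with each other, so at least 3 time slots are needed.
3 time slots suffice: time slot 1 → {Safety, Hiring, Audit}; time slot 2 → {Ethics, Finance, Design, Strategy}; time slot 3 → {Legal, Outreach, Budget, Ops}. Each listed conflict is separated.

3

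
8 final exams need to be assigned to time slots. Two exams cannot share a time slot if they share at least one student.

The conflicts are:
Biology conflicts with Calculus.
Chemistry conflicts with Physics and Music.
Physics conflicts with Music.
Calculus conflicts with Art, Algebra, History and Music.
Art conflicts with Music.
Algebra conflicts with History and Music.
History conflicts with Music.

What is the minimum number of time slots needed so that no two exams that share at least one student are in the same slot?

Calculus, Algebra, History, Music are mutually in conflict, so at least 4 time slots are needed.
4 time slots suffice: time slot 1 → {Biology, Music}; time slot 2 → {Chemistry, Calculus}; time slot 3 → {Physics, Art, History}; time slot 4 → {Algebra}. Every pair that conflicts lands in different time slots.

4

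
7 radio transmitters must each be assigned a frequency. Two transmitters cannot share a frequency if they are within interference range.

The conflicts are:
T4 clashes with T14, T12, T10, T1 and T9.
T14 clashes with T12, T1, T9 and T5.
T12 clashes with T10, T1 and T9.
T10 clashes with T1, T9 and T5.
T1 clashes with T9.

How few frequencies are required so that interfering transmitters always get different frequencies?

T4, T14, T12, T1, T9 all conflict with each other, so at least 5 frequencies are needed.
5 frequencies suffice: frequency 1 → {T12, T5}; frequency 2 → {T4}; frequency 3 → {T14, T10}; frequency 4 → {T1}; frequency 5 → {T9}. Every pair that conflicts lands in different frequencies.

5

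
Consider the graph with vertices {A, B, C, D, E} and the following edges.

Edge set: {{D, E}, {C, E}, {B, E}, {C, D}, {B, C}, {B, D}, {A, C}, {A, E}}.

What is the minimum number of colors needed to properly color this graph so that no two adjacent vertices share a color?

B, C, D, E are pairwise adjacent (a clique of size 4), so at least 4 colors are needed.
One proper 4-coloring: A=3, B=3, C=2, D=4, E=1. Every edge joins two different colors.

4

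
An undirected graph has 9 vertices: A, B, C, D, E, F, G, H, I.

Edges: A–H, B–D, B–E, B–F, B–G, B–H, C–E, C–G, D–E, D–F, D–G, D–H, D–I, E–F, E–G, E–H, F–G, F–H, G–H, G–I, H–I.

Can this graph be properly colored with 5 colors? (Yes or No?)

B, D, E, F, G, H are pairwise adjacent (a clique of size 6), so at least 6 colors are needed.
So 5 colors are not enough.

No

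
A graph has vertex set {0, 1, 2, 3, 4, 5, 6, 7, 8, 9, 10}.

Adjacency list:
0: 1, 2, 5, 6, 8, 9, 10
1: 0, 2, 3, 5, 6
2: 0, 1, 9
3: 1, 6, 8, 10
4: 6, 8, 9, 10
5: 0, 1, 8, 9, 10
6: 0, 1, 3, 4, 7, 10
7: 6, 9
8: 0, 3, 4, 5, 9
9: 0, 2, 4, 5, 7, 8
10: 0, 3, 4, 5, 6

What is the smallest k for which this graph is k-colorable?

0, 5, 8, 9 are mutually adjacent (a clique of size 4), so at least 4 colors are needed.
4 colors suffice: color a → {0, 3, 4, 7}; color b → {6, 9}; color c → {1, 8, 10}; color d → {2, 5}. No two adjacent vertices share a color.

4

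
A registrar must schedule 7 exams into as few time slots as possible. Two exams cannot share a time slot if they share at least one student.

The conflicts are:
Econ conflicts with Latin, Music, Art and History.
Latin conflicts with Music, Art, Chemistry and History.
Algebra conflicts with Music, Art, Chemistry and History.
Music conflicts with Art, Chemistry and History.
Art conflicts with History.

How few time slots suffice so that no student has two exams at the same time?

5

Econ, Latin, Music, Art, History all conflict with each other, so at least 5 time slots are needed.
Using 5 time slots: Econ=5, Latin=4, Algebra=4, Music=1, Art=2, Chemistry=2, History=3. No two conflicting exams share a time slot.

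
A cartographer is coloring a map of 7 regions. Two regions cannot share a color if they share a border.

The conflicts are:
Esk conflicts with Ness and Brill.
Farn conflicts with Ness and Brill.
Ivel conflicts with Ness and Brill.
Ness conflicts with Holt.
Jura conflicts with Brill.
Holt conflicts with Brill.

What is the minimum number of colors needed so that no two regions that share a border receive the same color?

Ivel and Ness conflict, so at least 2 colors are needed.
2 colors suffice: color 1 → {Ness, Brill}; color 2 → {Esk, Farn, Ivel, Jura, Holt}. No two conflicting regions share a color.

2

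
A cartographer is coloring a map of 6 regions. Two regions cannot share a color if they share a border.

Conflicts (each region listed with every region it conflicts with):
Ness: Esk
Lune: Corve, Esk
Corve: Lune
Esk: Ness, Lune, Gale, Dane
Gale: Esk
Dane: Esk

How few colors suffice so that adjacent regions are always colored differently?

Esk and Dane conflict, so at least 2 colors are needed.
2 colors suffice: color 1 → {Corve, Esk}; color 2 → {Ness, Lune, Gale, Dane}. No two conflicting regions share a color.

2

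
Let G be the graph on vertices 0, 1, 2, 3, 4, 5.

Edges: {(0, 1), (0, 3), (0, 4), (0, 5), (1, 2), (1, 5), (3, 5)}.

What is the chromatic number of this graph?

3

0, 3, 5 form a triangle, so at least 3 colors are needed.
3 colors suffice: 0=red, 1=blue, 2=red, 3=blue, 4=blue, 5=green. Each edge has distinct colors on its endpoints.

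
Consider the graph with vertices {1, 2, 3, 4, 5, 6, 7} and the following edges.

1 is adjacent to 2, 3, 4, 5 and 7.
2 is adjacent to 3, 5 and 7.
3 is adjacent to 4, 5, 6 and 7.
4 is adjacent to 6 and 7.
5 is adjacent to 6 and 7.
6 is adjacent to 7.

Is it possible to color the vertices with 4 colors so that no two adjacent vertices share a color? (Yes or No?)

No

1, 2, 3, 5, 7 are mutually adjacent (a clique of size 5), so at least 5 colors are needed.
So 4 colors are not enough.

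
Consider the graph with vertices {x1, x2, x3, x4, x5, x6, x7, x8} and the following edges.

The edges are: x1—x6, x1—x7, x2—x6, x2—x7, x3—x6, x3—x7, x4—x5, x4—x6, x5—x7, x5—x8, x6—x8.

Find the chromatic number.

3

The cycle x8-x6-x1-x7-x5-x8 has odd length 5, so it cannot be 2-colored; at least 3 colors are needed.
A valid assignment using 3 colors: x1=B, x2=B, x3=B, x4=G, x5=B, x6=R, x7=R, x8=G. Each edge has distinct colors on its endpoints.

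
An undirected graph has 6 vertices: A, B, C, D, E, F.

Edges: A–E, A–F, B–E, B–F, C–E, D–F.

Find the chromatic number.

2

B and F are adjacent, so at least 2 colors are needed.
2 colors suffice: A=2, B=2, C=2, D=2, E=1, F=1. No two adjacent vertices share a color.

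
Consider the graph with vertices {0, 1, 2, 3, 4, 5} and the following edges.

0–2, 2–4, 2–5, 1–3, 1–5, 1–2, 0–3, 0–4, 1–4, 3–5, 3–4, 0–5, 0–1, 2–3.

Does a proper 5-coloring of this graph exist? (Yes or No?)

Yes

The chromatic number is 5. 0, 1, 2, 3, 4 are mutually adjacent (a clique of size 5), so at least 5 colors are needed.
5 colors suffice: color red → {1}; color blue → {2}; color green → {0}; color yellow → {3}; color purple → {4, 5}.
That is already a proper 5-coloring.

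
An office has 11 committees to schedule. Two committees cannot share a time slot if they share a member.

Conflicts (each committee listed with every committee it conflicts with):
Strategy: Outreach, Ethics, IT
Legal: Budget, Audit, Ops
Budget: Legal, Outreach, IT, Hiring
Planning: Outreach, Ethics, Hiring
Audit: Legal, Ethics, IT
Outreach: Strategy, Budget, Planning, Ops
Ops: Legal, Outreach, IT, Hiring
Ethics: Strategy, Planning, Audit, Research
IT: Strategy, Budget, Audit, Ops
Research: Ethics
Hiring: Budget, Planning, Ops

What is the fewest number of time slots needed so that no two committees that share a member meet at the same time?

2

Budget and Outreach conflict, so at least 2 time slots are needed.
Using 2 time slots: Strategy=2, Legal=1, Budget=2, Planning=2, Audit=2, Outreach=1, Ops=2, Ethics=1, IT=1, Research=2, Hiring=1. Each listed conflict is separated.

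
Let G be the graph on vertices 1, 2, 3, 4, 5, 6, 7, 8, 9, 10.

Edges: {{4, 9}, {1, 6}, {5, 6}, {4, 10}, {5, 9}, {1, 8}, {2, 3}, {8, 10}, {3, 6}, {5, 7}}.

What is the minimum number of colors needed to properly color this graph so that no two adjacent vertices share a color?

3

The cycle 9-4-10-8-1-6-5-9 has odd length 7, so it cannot be 2-colored; at least 3 colors are needed.
3 colors suffice: color a → {3, 4, 5, 8}; color b → {2, 6, 7, 9, 10}; color c → {1}. Every edge joins two different colors.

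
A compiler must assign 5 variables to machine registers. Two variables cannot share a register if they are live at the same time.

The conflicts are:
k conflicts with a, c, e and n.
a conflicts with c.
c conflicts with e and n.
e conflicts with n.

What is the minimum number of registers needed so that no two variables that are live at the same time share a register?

k, c, e, n pairwise conflict, so at least 4 registers are needed.
4 registers suffice: k=1, a=3, c=2, e=4, n=3. No two conflicting variables share a register.

4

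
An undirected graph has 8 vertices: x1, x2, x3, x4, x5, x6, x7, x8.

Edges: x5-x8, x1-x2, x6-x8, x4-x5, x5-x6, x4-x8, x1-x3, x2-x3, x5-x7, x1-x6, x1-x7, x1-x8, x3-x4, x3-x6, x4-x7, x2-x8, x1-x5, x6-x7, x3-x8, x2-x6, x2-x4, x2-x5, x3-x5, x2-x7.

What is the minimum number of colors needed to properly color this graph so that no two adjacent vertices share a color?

6

x1, x2, x3, x5, x6, x8 are mutually adjacent (a clique of size 6), so at least 6 colors are needed.
6 colors suffice: x1=4, x2=2, x3=5, x4=3, x5=1, x6=3, x7=5, x8=6. No two adjacent vertices share a color.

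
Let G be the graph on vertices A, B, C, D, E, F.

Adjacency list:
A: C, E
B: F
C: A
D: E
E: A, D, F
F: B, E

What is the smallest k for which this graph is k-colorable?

B and F are adjacent, so at least 2 colors are needed.
2 colors suffice: color 1 → {B, C, E}; color 2 → {A, D, F}. Every edge joins two different colors.

2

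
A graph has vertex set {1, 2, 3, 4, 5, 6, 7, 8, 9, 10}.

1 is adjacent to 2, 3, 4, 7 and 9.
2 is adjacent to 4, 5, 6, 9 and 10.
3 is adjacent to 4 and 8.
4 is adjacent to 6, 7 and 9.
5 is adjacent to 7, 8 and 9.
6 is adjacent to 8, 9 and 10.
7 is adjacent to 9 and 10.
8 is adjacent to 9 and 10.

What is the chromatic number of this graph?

1, 4, 7, 9 are pairwise adjacent (a clique of size 4), so at least 4 colors are needed.
One proper 4-coloring: 1=yellow, 2=blue, 3=red, 4=green, 5=green, 6=yellow, 7=blue, 8=blue, 9=red, 10=red. Every edge joins two different colors.

4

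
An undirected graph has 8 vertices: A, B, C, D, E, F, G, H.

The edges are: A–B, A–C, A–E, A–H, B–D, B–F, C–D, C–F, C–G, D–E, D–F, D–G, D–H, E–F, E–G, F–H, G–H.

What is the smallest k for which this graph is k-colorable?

D, E, G form a triangle, so at least 3 colors are needed.
3 colors suffice: color 1 → {A, D}; color 2 → {F, G}; color 3 → {B, C, E, H}. Each edge has distinct colors on its endpoints.

3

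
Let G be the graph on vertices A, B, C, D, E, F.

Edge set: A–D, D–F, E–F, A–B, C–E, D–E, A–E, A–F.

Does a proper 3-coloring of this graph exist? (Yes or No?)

A, D, E, F are pairwise adjacent (a clique of size 4), so at least 4 colors are needed.
So 3 colors are not enough.

No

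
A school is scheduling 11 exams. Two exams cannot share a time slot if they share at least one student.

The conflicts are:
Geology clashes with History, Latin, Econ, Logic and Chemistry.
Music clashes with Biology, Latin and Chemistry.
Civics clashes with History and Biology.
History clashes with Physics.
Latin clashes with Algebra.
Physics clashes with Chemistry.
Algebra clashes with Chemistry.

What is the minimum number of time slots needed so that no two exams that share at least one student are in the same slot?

2

Geology and History conflict, so at least 2 time slots are needed.
2 time slots suffice: time slot 1 → {Geology, Music, Civics, Physics, Algebra}; time slot 2 → {History, Biology, Latin, Econ, Logic, Chemistry}. Every pair that conflicts lands in different time slots.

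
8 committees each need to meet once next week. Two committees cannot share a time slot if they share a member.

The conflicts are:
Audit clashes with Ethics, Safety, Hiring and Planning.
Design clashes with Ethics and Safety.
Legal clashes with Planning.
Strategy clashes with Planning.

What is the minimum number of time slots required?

2

Design and Safety conflict, so at least 2 time slots are needed.
2 time slots suffice: time slot 1 → {Audit, Design, Legal, Strategy}; time slot 2 → {Ethics, Safety, Hiring, Planning}. Each listed conflict is separated.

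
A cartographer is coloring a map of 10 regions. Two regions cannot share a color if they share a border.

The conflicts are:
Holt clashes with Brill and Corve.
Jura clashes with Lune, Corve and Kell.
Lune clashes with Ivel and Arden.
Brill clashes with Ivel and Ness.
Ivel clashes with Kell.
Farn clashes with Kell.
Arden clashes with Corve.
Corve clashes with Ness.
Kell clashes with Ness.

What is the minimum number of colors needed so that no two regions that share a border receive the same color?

Jura and Corve conflict, so at least 2 colors are needed.
2 colors suffice: color 1 → {Lune, Brill, Corve, Kell}; color 2 → {Holt, Jura, Ivel, Farn, Arden, Ness}. Each listed conflict is separated.

2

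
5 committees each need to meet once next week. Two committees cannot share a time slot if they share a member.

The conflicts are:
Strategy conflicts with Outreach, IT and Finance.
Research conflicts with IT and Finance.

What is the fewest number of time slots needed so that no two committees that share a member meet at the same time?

Strategy and Finance conflict, so at least 2 time slots are needed.
2 time slots suffice: time slot 1 → {Strategy, Research}; time slot 2 → {Outreach, IT, Finance}. Every pair that conflicts lands in different time slots.

2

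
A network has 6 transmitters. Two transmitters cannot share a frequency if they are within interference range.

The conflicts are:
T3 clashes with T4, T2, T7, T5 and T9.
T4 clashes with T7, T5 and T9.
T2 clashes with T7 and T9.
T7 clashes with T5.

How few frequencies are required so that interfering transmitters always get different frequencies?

4

T3, T4, T7, T5 pairwise conflict, so at least 4 frequencies are needed.
4 frequencies suffice: T3=1, T4=2, T2=2, T7=3, T5=4, T9=3. Every pair that conflicts lands in different frequencies.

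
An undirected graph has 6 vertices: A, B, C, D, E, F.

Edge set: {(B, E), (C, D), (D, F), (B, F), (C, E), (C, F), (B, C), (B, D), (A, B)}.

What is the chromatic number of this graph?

B, C, D, F are pairwise adjacent (a clique of size 4), so at least 4 colors are needed.
4 colors suffice: color 1 → {B}; color 2 → {A, C}; color 3 → {E, F}; color 4 → {D}. Each edge has distinct colors on its endpoints.

4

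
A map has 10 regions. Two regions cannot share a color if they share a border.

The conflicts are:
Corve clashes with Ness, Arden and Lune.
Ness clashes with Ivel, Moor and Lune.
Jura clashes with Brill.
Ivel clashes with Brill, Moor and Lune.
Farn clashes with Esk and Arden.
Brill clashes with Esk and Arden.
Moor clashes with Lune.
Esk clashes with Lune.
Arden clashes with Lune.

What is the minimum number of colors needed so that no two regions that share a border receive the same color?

Ness, Ivel, Moor, Lune are mutually in conflict, so at least 4 colors are needed.
A valid assignment using 4 colors: Corve=3, Ness=2, Jura=2, Ivel=3, Farn=1, Brill=1, Moor=4, Esk=2, Arden=2, Lune=1. Each listed conflict is separated.

4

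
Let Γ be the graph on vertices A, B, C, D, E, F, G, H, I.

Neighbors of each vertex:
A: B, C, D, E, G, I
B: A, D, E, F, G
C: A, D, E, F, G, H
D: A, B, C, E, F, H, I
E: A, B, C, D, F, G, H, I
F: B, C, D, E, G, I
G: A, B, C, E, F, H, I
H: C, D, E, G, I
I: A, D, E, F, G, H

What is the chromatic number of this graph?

B, D, E, F are pairwise adjacent (a clique of size 4), so at least 4 colors are needed.
A valid assignment using 4 colors: A=3, B=4, C=4, D=2, E=1, F=3, G=2, H=3, I=4. Every edge joins two different colors.

4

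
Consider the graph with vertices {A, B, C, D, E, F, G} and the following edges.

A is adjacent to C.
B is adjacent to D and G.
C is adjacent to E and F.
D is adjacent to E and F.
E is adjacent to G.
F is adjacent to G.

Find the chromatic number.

E and G are adjacent, so at least 2 colors are needed.
2 colors suffice: color 1 → {A, B, E, F}; color 2 → {C, D, G}. Every edge joins two different colors.

2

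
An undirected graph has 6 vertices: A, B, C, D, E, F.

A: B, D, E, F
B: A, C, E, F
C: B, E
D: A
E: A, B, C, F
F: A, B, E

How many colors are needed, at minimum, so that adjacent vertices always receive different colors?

A, B, E, F are pairwise adjacent (a clique of size 4), so at least 4 colors are needed.
One proper 4-coloring: A=green, B=blue, C=green, D=red, E=red, F=yellow. Each edge has distinct colors on its endpoints.

4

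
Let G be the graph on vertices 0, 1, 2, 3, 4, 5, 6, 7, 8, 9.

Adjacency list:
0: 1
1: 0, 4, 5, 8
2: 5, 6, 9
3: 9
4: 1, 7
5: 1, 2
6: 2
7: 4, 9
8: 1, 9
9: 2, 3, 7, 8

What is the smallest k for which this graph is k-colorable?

3

The cycle 5-1-8-9-2-5 has odd length 5, so it cannot be 2-colored; at least 3 colors are needed.
A valid assignment using 3 colors: 0=blue, 1=red, 2=blue, 3=blue, 4=green, 5=green, 6=red, 7=blue, 8=blue, 9=red. Each edge has distinct colors on its endpoints.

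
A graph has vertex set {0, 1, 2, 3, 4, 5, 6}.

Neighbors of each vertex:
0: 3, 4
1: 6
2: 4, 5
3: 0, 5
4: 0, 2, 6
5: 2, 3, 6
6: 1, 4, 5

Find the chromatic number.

3

The cycle 3-5-6-4-0-3 has odd length 5, so it cannot be 2-colored; at least 3 colors are needed.
3 colors suffice: color a → {2, 3, 6}; color b → {1, 4, 5}; color c → {0}. No two adjacent vertices share a color.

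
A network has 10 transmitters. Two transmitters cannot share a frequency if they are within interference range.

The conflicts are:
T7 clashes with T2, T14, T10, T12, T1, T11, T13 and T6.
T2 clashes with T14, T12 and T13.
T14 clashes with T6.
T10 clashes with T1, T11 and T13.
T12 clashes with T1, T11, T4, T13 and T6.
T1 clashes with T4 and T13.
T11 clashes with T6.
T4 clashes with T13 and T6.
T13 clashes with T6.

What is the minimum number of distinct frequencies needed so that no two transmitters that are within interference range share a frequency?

T7, T10, T1, T13 all conflict with each other, so at least 4 frequencies are needed.
4 frequencies suffice: frequency 1 → {T7, T4}; frequency 2 → {T14, T10, T12}; frequency 3 → {T11, T13}; frequency 4 → {T2, T1, T6}. Every pair that conflicts lands in different frequencies.

4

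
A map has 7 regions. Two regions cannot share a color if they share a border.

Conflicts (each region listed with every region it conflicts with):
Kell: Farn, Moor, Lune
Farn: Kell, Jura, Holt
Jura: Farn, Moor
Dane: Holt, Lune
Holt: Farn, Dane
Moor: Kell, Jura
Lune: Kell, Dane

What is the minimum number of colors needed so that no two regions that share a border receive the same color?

The cycle Dane-Lune-Kell-Farn-Holt-Dane has odd length 5, so it cannot be 2-colored; at least 3 colors are needed.
3 colors suffice: color 1 → {Kell, Jura, Holt}; color 2 → {Farn, Moor, Lune}; color 3 → {Dane}. No two conflicting regions share a color.

3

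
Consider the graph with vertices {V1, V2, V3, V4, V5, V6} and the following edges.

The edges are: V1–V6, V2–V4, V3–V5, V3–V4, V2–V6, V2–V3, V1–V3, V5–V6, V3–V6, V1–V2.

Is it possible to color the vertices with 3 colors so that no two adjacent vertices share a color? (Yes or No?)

V1, V2, V3, V6 are mutually adjacent (a clique of size 4), so at least 4 colors are needed.
So 3 colors are not enough.

No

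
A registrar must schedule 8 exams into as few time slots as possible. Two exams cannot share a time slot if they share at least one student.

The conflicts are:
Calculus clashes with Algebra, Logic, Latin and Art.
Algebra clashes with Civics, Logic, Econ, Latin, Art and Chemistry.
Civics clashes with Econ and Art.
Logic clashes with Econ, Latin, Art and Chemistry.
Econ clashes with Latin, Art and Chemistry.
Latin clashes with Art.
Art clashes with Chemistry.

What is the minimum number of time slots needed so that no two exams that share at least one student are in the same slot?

5

Calculus, Algebra, Logic, Latin, Art are mutually in conflict, so at least 5 time slots are needed.
A valid assignment using 5 time slots: Calculus=4, Algebra=2, Civics=3, Logic=3, Econ=4, Latin=5, Art=1, Chemistry=5. No two conflicting exams share a time slot.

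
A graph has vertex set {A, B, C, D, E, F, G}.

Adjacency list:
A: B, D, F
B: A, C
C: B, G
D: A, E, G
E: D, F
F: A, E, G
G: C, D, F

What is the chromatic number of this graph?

The cycle F-G-C-B-A-F has odd length 5, so it cannot be 2-colored; at least 3 colors are needed.
3 colors suffice: A=1, B=3, C=2, D=2, E=1, F=2, G=1. Every edge joins two different colors.

3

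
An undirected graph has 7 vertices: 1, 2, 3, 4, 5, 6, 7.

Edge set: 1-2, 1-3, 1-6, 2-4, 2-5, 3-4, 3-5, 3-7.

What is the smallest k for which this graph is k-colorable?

1 and 2 are adjacent, so at least 2 colors are needed.
2 colors suffice: color a → {2, 3, 6}; color b → {1, 4, 5, 7}. Each edge has distinct colors on its endpoints.

2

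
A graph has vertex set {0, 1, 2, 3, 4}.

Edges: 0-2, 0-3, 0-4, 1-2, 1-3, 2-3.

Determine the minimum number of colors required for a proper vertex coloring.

3

1, 2, 3 are mutually adjacent, so at least 3 colors are needed.
3 colors suffice: 0=c, 1=c, 2=b, 3=a, 4=a. Each edge has distinct colors on its endpoints.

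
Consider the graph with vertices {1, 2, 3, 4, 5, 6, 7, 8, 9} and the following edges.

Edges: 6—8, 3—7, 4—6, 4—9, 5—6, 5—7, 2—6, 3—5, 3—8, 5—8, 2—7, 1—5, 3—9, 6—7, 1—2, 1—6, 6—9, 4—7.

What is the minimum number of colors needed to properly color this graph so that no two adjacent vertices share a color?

4, 6, 9 are mutually adjacent, so at least 3 colors are needed.
One proper 3-coloring: 1=blue, 2=green, 3=red, 4=green, 5=green, 6=red, 7=blue, 8=blue, 9=blue. Every edge joins two different colors.

3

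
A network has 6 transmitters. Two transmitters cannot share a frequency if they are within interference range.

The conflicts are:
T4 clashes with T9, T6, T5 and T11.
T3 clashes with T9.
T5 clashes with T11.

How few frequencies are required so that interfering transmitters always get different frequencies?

3

T4, T5, T11 pairwise conflict, so at least 3 frequencies are needed.
3 frequencies suffice: T4=1, T3=1, T9=2, T6=2, T5=2, T11=3. Each listed conflict is separated.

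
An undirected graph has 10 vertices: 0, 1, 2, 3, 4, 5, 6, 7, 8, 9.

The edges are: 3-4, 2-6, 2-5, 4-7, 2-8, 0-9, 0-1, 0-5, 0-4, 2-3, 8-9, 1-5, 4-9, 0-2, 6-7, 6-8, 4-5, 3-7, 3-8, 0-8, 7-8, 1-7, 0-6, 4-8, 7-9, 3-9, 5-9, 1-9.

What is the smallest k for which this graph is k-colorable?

3, 4, 7, 8, 9 form a clique, so at least 5 colors are needed.
One proper 5-coloring: 0=b, 1=d, 2=a, 3=e, 4=d, 5=c, 6=d, 7=b, 8=c, 9=a. Each edge has distinct colors on its endpoints.

5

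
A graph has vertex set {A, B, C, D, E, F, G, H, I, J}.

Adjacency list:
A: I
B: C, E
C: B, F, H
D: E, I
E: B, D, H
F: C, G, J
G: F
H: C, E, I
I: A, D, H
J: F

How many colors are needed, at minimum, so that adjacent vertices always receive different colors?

2

F and J are adjacent, so at least 2 colors are needed.
2 colors suffice: color 1 → {A, B, D, F, H}; color 2 → {C, E, G, I, J}. Every edge joins two different colors.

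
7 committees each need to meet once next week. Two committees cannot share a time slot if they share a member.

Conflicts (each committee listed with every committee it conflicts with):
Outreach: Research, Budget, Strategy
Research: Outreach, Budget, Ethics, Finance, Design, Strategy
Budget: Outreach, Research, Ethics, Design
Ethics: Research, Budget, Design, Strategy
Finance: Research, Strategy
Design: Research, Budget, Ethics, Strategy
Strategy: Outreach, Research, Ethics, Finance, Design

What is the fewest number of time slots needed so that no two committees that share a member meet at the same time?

Research, Budget, Ethics, Design are mutually in conflict, so at least 4 time slots are needed.
A valid assignment using 4 time slots: Outreach=3, Research=1, Budget=2, Ethics=3, Finance=3, Design=4, Strategy=2. No two conflicting committees share a time slot.

4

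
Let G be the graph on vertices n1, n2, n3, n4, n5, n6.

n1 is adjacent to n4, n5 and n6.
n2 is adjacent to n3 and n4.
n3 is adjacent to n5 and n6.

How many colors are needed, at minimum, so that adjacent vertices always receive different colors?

3

The cycle n3-n6-n1-n4-n2-n3 has odd length 5, so it cannot be 2-colored; at least 3 colors are needed.
3 colors suffice: color R → {n1, n3}; color B → {n4, n5, n6}; color G → {n2}. No two adjacent vertices share a color.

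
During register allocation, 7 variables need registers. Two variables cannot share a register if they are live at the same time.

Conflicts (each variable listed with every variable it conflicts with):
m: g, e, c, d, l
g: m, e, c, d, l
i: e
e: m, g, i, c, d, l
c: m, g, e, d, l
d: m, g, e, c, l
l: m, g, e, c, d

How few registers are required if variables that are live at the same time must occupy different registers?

6

m, g, e, c, d, l pairwise conflict, so at least 6 registers are needed.
6 registers suffice: register 1 → {e}; register 2 → {i, l}; register 3 → {c}; register 4 → {m}; register 5 → {d}; register 6 → {g}. Every pair that conflicts lands in different registers.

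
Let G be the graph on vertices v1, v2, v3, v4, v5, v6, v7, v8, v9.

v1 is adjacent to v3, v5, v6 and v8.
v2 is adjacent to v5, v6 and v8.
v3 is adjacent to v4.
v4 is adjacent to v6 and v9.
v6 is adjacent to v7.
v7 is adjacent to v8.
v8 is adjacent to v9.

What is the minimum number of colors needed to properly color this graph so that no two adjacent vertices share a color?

The cycle v8-v1-v3-v4-v9-v8 has odd length 5, so it cannot be 2-colored; at least 3 colors are needed.
3 colors suffice: color 1 → {v3, v5, v6, v8}; color 2 → {v1, v2, v4, v7}; color 3 → {v9}. No two adjacent vertices share a color.

3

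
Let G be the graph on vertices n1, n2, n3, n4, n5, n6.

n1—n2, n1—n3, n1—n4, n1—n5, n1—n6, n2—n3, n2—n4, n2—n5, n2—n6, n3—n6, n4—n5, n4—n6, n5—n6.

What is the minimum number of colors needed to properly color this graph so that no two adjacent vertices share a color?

n1, n2, n4, n5, n6 are pairwise adjacent (a clique of size 5), so at least 5 colors are needed.
A valid assignment using 5 colors: n1=blue, n2=red, n3=yellow, n4=purple, n5=yellow, n6=green. No two adjacent vertices share a color.

5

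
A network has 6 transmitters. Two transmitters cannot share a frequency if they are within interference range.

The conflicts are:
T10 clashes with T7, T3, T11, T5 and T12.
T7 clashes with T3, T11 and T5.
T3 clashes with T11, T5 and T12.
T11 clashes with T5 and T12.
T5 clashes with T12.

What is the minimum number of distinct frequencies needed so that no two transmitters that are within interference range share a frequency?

T10, T3, T11, T5, T12 all conflict with each other, so at least 5 frequencies are needed.
5 frequencies suffice: frequency 1 → {T11}; frequency 2 → {T10}; frequency 3 → {T5}; frequency 4 → {T3}; frequency 5 → {T7, T12}. Each listed conflict is separated.

5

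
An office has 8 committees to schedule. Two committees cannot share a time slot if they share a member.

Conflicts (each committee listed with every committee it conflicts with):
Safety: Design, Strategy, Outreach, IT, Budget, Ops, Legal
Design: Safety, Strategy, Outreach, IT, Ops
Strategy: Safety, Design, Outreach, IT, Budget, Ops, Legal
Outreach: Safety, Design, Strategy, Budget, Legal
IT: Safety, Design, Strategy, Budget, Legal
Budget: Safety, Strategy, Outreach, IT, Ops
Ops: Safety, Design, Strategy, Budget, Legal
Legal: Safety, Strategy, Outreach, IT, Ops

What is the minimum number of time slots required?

4

Safety, Strategy, IT, Budget all conflict with each other, so at least 4 time slots are needed.
Using 4 time slots: Safety=2, Design=3, Strategy=1, Outreach=4, IT=4, Budget=3, Ops=4, Legal=3. Every pair that conflicts lands in different time slots.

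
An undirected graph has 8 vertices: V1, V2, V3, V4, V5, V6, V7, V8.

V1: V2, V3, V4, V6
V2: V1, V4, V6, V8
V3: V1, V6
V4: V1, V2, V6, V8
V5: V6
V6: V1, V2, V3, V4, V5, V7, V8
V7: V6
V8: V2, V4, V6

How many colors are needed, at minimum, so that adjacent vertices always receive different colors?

4

V1, V2, V4, V6 are mutually adjacent (a clique of size 4), so at least 4 colors are needed.
One proper 4-coloring: V1=3, V2=2, V3=2, V4=4, V5=2, V6=1, V7=2, V8=3. Each edge has distinct colors on its endpoints.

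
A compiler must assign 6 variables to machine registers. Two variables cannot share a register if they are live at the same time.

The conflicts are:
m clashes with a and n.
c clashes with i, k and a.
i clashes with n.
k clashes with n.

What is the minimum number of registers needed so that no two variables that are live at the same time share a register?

3

The cycle n-m-a-c-k-n has odd length 5, so it cannot be 2-colored; at least 3 registers are needed.
3 registers suffice: register 1 → {c, n}; register 2 → {i, k, a}; register 3 → {m}. Each listed conflict is separated.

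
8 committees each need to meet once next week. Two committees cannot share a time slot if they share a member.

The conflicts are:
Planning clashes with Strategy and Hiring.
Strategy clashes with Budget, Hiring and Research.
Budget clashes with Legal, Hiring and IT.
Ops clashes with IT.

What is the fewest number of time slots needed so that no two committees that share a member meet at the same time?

3

Planning, Strategy, Hiring pairwise conflict, so at least 3 time slots are needed.
3 time slots suffice: time slot 1 → {Planning, Budget, Ops, Research}; time slot 2 → {Strategy, Legal, IT}; time slot 3 → {Hiring}. Each listed conflict is separated.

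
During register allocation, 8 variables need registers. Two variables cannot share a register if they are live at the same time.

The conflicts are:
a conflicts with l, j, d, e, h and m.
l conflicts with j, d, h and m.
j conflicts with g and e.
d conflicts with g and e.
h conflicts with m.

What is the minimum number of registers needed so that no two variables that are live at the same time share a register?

4

a, l, h, m pairwise conflict, so at least 4 registers are needed.
4 registers suffice: a=1, l=2, j=3, d=3, g=1, e=2, h=4, m=3. Each listed conflict is separated.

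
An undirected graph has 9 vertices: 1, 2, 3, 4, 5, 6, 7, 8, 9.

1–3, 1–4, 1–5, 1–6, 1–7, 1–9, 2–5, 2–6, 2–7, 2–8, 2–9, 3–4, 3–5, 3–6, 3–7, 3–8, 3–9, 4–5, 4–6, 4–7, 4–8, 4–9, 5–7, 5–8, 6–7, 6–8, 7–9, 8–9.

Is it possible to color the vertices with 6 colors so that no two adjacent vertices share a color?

Yes

The chromatic number is 5. 1, 3, 4, 7, 9 form a clique, so at least 5 colors are needed.
A valid assignment using 5 colors: 1=d, 2=a, 3=c, 4=a, 5=e, 6=e, 7=b, 8=b, 9=e.
Since 6 ≥ 5, a proper 6-coloring certainly exists.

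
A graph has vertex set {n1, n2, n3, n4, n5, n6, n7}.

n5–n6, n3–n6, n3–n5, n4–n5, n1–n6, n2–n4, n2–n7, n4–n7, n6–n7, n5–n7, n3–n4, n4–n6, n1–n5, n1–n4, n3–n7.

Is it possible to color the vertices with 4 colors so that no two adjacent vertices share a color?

No

n3, n4, n5, n6, n7 form a clique, so at least 5 colors are needed.
So 4 colors are not enough.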